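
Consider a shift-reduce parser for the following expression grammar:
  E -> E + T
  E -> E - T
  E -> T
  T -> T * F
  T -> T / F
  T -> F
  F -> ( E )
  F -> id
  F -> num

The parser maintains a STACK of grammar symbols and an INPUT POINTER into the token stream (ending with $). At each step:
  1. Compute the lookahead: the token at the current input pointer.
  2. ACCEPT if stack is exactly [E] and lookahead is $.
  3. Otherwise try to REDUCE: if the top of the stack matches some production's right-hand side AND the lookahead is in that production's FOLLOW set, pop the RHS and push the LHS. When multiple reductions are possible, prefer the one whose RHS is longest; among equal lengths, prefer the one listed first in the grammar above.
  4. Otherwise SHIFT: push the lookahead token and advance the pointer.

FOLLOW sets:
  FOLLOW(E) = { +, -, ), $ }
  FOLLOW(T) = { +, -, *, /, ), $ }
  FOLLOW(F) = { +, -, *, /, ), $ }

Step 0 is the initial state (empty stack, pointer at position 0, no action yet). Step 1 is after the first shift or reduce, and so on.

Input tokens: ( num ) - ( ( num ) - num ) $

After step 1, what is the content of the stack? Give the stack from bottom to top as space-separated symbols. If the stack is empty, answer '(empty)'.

Step 1: shift (. Stack=[(] ptr=1 lookahead=num remaining=[num ) - ( ( num ) - num ) $]

Answer: (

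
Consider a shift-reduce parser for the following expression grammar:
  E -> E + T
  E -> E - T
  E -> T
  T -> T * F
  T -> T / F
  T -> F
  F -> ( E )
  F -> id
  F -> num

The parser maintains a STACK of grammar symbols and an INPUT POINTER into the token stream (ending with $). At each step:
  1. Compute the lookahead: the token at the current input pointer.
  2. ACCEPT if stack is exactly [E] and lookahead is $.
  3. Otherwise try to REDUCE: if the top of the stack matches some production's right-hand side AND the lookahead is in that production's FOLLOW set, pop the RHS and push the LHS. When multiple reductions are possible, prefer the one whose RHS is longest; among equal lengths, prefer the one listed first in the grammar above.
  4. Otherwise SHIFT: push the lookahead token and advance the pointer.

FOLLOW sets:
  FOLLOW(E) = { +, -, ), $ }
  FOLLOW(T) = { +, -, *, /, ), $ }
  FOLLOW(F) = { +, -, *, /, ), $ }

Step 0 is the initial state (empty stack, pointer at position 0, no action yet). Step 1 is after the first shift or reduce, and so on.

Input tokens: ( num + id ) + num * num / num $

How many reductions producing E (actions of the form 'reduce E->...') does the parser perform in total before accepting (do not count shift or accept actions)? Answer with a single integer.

Step 1: shift (. Stack=[(] ptr=1 lookahead=num remaining=[num + id ) + num * num / num $]
Step 2: shift num. Stack=[( num] ptr=2 lookahead=+ remaining=[+ id ) + num * num / num $]
Step 3: reduce F->num. Stack=[( F] ptr=2 lookahead=+ remaining=[+ id ) + num * num / num $]
Step 4: reduce T->F. Stack=[( T] ptr=2 lookahead=+ remaining=[+ id ) + num * num / num $]
Step 5: reduce E->T. Stack=[( E] ptr=2 lookahead=+ remaining=[+ id ) + num * num / num $]
Step 6: shift +. Stack=[( E +] ptr=3 lookahead=id remaining=[id ) + num * num / num $]
Step 7: shift id. Stack=[( E + id] ptr=4 lookahead=) remaining=[) + num * num / num $]
Step 8: reduce F->id. Stack=[( E + F] ptr=4 lookahead=) remaining=[) + num * num / num $]
Step 9: reduce T->F. Stack=[( E + T] ptr=4 lookahead=) remaining=[) + num * num / num $]
Step 10: reduce E->E + T. Stack=[( E] ptr=4 lookahead=) remaining=[) + num * num / num $]
Step 11: shift ). Stack=[( E )] ptr=5 lookahead=+ remaining=[+ num * num / num $]
Step 12: reduce F->( E ). Stack=[F] ptr=5 lookahead=+ remaining=[+ num * num / num $]
Step 13: reduce T->F. Stack=[T] ptr=5 lookahead=+ remaining=[+ num * num / num $]
Step 14: reduce E->T. Stack=[E] ptr=5 lookahead=+ remaining=[+ num * num / num $]
Step 15: shift +. Stack=[E +] ptr=6 lookahead=num remaining=[num * num / num $]
Step 16: shift num. Stack=[E + num] ptr=7 lookahead=* remaining=[* num / num $]
Step 17: reduce F->num. Stack=[E + F] ptr=7 lookahead=* remaining=[* num / num $]
Step 18: reduce T->F. Stack=[E + T] ptr=7 lookahead=* remaining=[* num / num $]
Step 19: shift *. Stack=[E + T *] ptr=8 lookahead=num remaining=[num / num $]
Step 20: shift num. Stack=[E + T * num] ptr=9 lookahead=/ remaining=[/ num $]
Step 21: reduce F->num. Stack=[E + T * F] ptr=9 lookahead=/ remaining=[/ num $]
Step 22: reduce T->T * F. Stack=[E + T] ptr=9 lookahead=/ remaining=[/ num $]
Step 23: shift /. Stack=[E + T /] ptr=10 lookahead=num remaining=[num $]
Step 24: shift num. Stack=[E + T / num] ptr=11 lookahead=$ remaining=[$]
Step 25: reduce F->num. Stack=[E + T / F] ptr=11 lookahead=$ remaining=[$]
Step 26: reduce T->T / F. Stack=[E + T] ptr=11 lookahead=$ remaining=[$]
Step 27: reduce E->E + T. Stack=[E] ptr=11 lookahead=$ remaining=[$]
Step 28: accept. Stack=[E] ptr=11 lookahead=$ remaining=[$]

Answer: 4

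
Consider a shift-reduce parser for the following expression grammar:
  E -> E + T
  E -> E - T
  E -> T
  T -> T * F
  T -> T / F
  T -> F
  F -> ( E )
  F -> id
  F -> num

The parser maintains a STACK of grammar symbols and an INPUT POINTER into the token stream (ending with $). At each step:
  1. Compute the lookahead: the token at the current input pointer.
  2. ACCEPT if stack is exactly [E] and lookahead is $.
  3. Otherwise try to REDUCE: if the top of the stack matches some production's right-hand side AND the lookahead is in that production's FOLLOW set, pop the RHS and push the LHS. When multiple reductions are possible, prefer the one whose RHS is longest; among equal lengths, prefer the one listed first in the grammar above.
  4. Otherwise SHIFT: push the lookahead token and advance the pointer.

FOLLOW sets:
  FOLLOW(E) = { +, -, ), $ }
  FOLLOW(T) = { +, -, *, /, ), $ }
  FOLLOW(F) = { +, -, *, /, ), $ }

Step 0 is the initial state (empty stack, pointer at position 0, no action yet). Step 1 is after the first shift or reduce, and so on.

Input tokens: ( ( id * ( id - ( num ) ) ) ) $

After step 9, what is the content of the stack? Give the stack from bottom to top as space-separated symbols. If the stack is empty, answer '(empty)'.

Step 1: shift (. Stack=[(] ptr=1 lookahead=( remaining=[( id * ( id - ( num ) ) ) ) $]
Step 2: shift (. Stack=[( (] ptr=2 lookahead=id remaining=[id * ( id - ( num ) ) ) ) $]
Step 3: shift id. Stack=[( ( id] ptr=3 lookahead=* remaining=[* ( id - ( num ) ) ) ) $]
Step 4: reduce F->id. Stack=[( ( F] ptr=3 lookahead=* remaining=[* ( id - ( num ) ) ) ) $]
Step 5: reduce T->F. Stack=[( ( T] ptr=3 lookahead=* remaining=[* ( id - ( num ) ) ) ) $]
Step 6: shift *. Stack=[( ( T *] ptr=4 lookahead=( remaining=[( id - ( num ) ) ) ) $]
Step 7: shift (. Stack=[( ( T * (] ptr=5 lookahead=id remaining=[id - ( num ) ) ) ) $]
Step 8: shift id. Stack=[( ( T * ( id] ptr=6 lookahead=- remaining=[- ( num ) ) ) ) $]
Step 9: reduce F->id. Stack=[( ( T * ( F] ptr=6 lookahead=- remaining=[- ( num ) ) ) ) $]

Answer: ( ( T * ( F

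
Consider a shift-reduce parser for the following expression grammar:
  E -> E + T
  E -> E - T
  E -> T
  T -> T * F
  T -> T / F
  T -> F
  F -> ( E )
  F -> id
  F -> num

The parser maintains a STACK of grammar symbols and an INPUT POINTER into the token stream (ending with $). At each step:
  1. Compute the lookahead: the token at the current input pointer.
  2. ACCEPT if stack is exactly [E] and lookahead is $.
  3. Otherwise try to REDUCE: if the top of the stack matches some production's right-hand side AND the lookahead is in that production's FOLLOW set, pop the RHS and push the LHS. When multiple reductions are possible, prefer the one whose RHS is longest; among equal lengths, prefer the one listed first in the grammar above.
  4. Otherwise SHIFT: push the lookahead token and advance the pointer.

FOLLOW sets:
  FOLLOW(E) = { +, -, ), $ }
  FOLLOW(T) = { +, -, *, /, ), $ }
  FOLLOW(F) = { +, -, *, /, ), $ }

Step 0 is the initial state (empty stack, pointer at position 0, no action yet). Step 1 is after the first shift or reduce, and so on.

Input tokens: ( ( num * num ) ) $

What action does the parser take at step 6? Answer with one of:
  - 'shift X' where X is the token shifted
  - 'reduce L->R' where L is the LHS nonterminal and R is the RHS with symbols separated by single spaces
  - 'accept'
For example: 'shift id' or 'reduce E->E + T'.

Answer: shift *

Derivation:
Step 1: shift (. Stack=[(] ptr=1 lookahead=( remaining=[( num * num ) ) $]
Step 2: shift (. Stack=[( (] ptr=2 lookahead=num remaining=[num * num ) ) $]
Step 3: shift num. Stack=[( ( num] ptr=3 lookahead=* remaining=[* num ) ) $]
Step 4: reduce F->num. Stack=[( ( F] ptr=3 lookahead=* remaining=[* num ) ) $]
Step 5: reduce T->F. Stack=[( ( T] ptr=3 lookahead=* remaining=[* num ) ) $]
Step 6: shift *. Stack=[( ( T *] ptr=4 lookahead=num remaining=[num ) ) $]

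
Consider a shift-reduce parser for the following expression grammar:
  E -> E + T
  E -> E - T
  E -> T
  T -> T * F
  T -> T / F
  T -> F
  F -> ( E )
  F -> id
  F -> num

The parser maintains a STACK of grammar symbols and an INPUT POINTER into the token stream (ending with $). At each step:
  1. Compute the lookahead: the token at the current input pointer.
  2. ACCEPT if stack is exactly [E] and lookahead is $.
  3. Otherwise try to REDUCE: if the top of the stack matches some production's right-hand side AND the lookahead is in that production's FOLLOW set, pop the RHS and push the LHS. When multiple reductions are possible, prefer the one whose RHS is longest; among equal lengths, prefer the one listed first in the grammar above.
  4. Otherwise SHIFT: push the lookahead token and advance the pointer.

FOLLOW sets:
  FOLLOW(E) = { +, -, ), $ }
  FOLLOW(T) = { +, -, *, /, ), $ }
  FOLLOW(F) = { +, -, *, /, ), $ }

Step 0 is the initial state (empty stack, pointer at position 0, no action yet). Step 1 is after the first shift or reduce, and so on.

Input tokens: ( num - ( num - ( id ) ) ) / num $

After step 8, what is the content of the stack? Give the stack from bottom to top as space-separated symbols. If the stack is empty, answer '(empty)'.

Step 1: shift (. Stack=[(] ptr=1 lookahead=num remaining=[num - ( num - ( id ) ) ) / num $]
Step 2: shift num. Stack=[( num] ptr=2 lookahead=- remaining=[- ( num - ( id ) ) ) / num $]
Step 3: reduce F->num. Stack=[( F] ptr=2 lookahead=- remaining=[- ( num - ( id ) ) ) / num $]
Step 4: reduce T->F. Stack=[( T] ptr=2 lookahead=- remaining=[- ( num - ( id ) ) ) / num $]
Step 5: reduce E->T. Stack=[( E] ptr=2 lookahead=- remaining=[- ( num - ( id ) ) ) / num $]
Step 6: shift -. Stack=[( E -] ptr=3 lookahead=( remaining=[( num - ( id ) ) ) / num $]
Step 7: shift (. Stack=[( E - (] ptr=4 lookahead=num remaining=[num - ( id ) ) ) / num $]
Step 8: shift num. Stack=[( E - ( num] ptr=5 lookahead=- remaining=[- ( id ) ) ) / num $]

Answer: ( E - ( num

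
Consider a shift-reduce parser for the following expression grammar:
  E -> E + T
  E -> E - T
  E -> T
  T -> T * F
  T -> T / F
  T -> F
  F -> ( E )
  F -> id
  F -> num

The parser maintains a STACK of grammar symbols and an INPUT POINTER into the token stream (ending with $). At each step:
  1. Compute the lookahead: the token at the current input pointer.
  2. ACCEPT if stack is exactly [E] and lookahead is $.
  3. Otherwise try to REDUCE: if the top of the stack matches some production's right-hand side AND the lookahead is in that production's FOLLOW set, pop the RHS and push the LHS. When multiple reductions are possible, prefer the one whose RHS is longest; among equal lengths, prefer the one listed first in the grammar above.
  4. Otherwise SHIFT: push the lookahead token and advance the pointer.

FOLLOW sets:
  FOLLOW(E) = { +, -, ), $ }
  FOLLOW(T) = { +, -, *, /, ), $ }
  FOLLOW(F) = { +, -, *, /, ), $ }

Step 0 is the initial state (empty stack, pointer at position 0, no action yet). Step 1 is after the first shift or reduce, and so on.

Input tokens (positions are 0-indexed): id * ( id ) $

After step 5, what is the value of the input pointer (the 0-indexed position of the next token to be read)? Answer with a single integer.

Answer: 3

Derivation:
Step 1: shift id. Stack=[id] ptr=1 lookahead=* remaining=[* ( id ) $]
Step 2: reduce F->id. Stack=[F] ptr=1 lookahead=* remaining=[* ( id ) $]
Step 3: reduce T->F. Stack=[T] ptr=1 lookahead=* remaining=[* ( id ) $]
Step 4: shift *. Stack=[T *] ptr=2 lookahead=( remaining=[( id ) $]
Step 5: shift (. Stack=[T * (] ptr=3 lookahead=id remaining=[id ) $]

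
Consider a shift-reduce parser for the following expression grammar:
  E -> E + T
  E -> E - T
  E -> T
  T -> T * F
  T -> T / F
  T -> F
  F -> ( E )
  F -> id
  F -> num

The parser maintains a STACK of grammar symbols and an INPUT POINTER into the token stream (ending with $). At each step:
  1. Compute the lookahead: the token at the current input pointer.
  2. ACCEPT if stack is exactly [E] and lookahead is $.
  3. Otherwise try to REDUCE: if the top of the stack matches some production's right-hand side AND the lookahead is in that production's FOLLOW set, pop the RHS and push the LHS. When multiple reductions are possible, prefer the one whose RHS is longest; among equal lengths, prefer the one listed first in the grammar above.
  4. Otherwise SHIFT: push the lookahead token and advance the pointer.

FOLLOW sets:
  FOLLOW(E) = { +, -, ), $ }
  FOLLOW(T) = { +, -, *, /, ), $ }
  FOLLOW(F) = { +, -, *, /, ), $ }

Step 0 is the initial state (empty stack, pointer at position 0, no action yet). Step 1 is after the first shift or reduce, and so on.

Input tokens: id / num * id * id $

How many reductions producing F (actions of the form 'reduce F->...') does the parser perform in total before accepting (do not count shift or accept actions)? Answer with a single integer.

Answer: 4

Derivation:
Step 1: shift id. Stack=[id] ptr=1 lookahead=/ remaining=[/ num * id * id $]
Step 2: reduce F->id. Stack=[F] ptr=1 lookahead=/ remaining=[/ num * id * id $]
Step 3: reduce T->F. Stack=[T] ptr=1 lookahead=/ remaining=[/ num * id * id $]
Step 4: shift /. Stack=[T /] ptr=2 lookahead=num remaining=[num * id * id $]
Step 5: shift num. Stack=[T / num] ptr=3 lookahead=* remaining=[* id * id $]
Step 6: reduce F->num. Stack=[T / F] ptr=3 lookahead=* remaining=[* id * id $]
Step 7: reduce T->T / F. Stack=[T] ptr=3 lookahead=* remaining=[* id * id $]
Step 8: shift *. Stack=[T *] ptr=4 lookahead=id remaining=[id * id $]
Step 9: shift id. Stack=[T * id] ptr=5 lookahead=* remaining=[* id $]
Step 10: reduce F->id. Stack=[T * F] ptr=5 lookahead=* remaining=[* id $]
Step 11: reduce T->T * F. Stack=[T] ptr=5 lookahead=* remaining=[* id $]
Step 12: shift *. Stack=[T *] ptr=6 lookahead=id remaining=[id $]
Step 13: shift id. Stack=[T * id] ptr=7 lookahead=$ remaining=[$]
Step 14: reduce F->id. Stack=[T * F] ptr=7 lookahead=$ remaining=[$]
Step 15: reduce T->T * F. Stack=[T] ptr=7 lookahead=$ remaining=[$]
Step 16: reduce E->T. Stack=[E] ptr=7 lookahead=$ remaining=[$]
Step 17: accept. Stack=[E] ptr=7 lookahead=$ remaining=[$]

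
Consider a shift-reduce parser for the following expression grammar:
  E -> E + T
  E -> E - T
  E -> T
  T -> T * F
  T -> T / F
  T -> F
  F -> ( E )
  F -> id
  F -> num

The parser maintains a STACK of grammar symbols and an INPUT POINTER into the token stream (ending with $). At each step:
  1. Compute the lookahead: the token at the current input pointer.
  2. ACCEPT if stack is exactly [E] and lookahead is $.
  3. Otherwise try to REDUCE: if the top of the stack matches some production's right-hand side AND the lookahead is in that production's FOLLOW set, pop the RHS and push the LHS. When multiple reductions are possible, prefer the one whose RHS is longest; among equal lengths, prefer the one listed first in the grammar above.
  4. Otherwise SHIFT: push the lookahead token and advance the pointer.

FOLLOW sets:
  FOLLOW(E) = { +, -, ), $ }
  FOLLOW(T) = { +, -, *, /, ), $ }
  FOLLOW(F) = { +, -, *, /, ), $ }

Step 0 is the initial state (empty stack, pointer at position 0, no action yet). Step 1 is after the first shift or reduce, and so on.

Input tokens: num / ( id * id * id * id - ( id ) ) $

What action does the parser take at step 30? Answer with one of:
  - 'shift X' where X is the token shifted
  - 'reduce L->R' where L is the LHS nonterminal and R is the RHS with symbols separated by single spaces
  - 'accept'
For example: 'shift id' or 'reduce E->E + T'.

Answer: reduce T->F

Derivation:
Step 1: shift num. Stack=[num] ptr=1 lookahead=/ remaining=[/ ( id * id * id * id - ( id ) ) $]
Step 2: reduce F->num. Stack=[F] ptr=1 lookahead=/ remaining=[/ ( id * id * id * id - ( id ) ) $]
Step 3: reduce T->F. Stack=[T] ptr=1 lookahead=/ remaining=[/ ( id * id * id * id - ( id ) ) $]
Step 4: shift /. Stack=[T /] ptr=2 lookahead=( remaining=[( id * id * id * id - ( id ) ) $]
Step 5: shift (. Stack=[T / (] ptr=3 lookahead=id remaining=[id * id * id * id - ( id ) ) $]
Step 6: shift id. Stack=[T / ( id] ptr=4 lookahead=* remaining=[* id * id * id - ( id ) ) $]
Step 7: reduce F->id. Stack=[T / ( F] ptr=4 lookahead=* remaining=[* id * id * id - ( id ) ) $]
Step 8: reduce T->F. Stack=[T / ( T] ptr=4 lookahead=* remaining=[* id * id * id - ( id ) ) $]
Step 9: shift *. Stack=[T / ( T *] ptr=5 lookahead=id remaining=[id * id * id - ( id ) ) $]
Step 10: shift id. Stack=[T / ( T * id] ptr=6 lookahead=* remaining=[* id * id - ( id ) ) $]
Step 11: reduce F->id. Stack=[T / ( T * F] ptr=6 lookahead=* remaining=[* id * id - ( id ) ) $]
Step 12: reduce T->T * F. Stack=[T / ( T] ptr=6 lookahead=* remaining=[* id * id - ( id ) ) $]
Step 13: shift *. Stack=[T / ( T *] ptr=7 lookahead=id remaining=[id * id - ( id ) ) $]
Step 14: shift id. Stack=[T / ( T * id] ptr=8 lookahead=* remaining=[* id - ( id ) ) $]
Step 15: reduce F->id. Stack=[T / ( T * F] ptr=8 lookahead=* remaining=[* id - ( id ) ) $]
Step 16: reduce T->T * F. Stack=[T / ( T] ptr=8 lookahead=* remaining=[* id - ( id ) ) $]
Step 17: shift *. Stack=[T / ( T *] ptr=9 lookahead=id remaining=[id - ( id ) ) $]
Step 18: shift id. Stack=[T / ( T * id] ptr=10 lookahead=- remaining=[- ( id ) ) $]
Step 19: reduce F->id. Stack=[T / ( T * F] ptr=10 lookahead=- remaining=[- ( id ) ) $]
Step 20: reduce T->T * F. Stack=[T / ( T] ptr=10 lookahead=- remaining=[- ( id ) ) $]
Step 21: reduce E->T. Stack=[T / ( E] ptr=10 lookahead=- remaining=[- ( id ) ) $]
Step 22: shift -. Stack=[T / ( E -] ptr=11 lookahead=( remaining=[( id ) ) $]
Step 23: shift (. Stack=[T / ( E - (] ptr=12 lookahead=id remaining=[id ) ) $]
Step 24: shift id. Stack=[T / ( E - ( id] ptr=13 lookahead=) remaining=[) ) $]
Step 25: reduce F->id. Stack=[T / ( E - ( F] ptr=13 lookahead=) remaining=[) ) $]
Step 26: reduce T->F. Stack=[T / ( E - ( T] ptr=13 lookahead=) remaining=[) ) $]
Step 27: reduce E->T. Stack=[T / ( E - ( E] ptr=13 lookahead=) remaining=[) ) $]
Step 28: shift ). Stack=[T / ( E - ( E )] ptr=14 lookahead=) remaining=[) $]
Step 29: reduce F->( E ). Stack=[T / ( E - F] ptr=14 lookahead=) remaining=[) $]
Step 30: reduce T->F. Stack=[T / ( E - T] ptr=14 lookahead=) remaining=[) $]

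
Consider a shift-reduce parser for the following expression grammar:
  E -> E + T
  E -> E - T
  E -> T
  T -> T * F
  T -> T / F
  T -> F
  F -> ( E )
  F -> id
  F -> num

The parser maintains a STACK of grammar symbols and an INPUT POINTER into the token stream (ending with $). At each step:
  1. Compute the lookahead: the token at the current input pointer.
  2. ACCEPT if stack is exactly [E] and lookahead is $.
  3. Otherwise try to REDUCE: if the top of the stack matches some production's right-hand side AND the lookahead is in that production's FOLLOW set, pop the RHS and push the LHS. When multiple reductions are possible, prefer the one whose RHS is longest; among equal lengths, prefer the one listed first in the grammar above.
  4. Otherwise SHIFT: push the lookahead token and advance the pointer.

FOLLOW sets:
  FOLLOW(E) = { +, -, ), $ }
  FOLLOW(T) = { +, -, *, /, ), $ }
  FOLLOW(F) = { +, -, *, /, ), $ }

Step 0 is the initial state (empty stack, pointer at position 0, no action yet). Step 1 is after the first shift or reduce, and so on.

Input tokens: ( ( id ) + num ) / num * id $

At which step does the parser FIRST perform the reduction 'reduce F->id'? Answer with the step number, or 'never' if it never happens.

Step 1: shift (. Stack=[(] ptr=1 lookahead=( remaining=[( id ) + num ) / num * id $]
Step 2: shift (. Stack=[( (] ptr=2 lookahead=id remaining=[id ) + num ) / num * id $]
Step 3: shift id. Stack=[( ( id] ptr=3 lookahead=) remaining=[) + num ) / num * id $]
Step 4: reduce F->id. Stack=[( ( F] ptr=3 lookahead=) remaining=[) + num ) / num * id $]

Answer: 4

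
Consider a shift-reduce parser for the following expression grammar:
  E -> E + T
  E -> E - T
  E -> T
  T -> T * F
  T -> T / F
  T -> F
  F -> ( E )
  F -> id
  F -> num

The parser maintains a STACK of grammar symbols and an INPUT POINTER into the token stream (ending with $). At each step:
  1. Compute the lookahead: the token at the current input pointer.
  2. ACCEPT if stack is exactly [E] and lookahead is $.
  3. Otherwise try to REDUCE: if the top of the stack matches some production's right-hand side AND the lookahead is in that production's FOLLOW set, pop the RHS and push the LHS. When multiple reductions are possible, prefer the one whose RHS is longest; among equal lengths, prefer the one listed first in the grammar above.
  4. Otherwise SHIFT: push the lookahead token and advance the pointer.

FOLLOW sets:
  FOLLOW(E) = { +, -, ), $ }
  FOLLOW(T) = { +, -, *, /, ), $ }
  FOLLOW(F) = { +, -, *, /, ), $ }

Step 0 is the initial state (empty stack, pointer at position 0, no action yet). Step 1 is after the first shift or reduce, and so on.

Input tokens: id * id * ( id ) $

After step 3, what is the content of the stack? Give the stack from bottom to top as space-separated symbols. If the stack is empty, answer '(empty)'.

Step 1: shift id. Stack=[id] ptr=1 lookahead=* remaining=[* id * ( id ) $]
Step 2: reduce F->id. Stack=[F] ptr=1 lookahead=* remaining=[* id * ( id ) $]
Step 3: reduce T->F. Stack=[T] ptr=1 lookahead=* remaining=[* id * ( id ) $]

Answer: T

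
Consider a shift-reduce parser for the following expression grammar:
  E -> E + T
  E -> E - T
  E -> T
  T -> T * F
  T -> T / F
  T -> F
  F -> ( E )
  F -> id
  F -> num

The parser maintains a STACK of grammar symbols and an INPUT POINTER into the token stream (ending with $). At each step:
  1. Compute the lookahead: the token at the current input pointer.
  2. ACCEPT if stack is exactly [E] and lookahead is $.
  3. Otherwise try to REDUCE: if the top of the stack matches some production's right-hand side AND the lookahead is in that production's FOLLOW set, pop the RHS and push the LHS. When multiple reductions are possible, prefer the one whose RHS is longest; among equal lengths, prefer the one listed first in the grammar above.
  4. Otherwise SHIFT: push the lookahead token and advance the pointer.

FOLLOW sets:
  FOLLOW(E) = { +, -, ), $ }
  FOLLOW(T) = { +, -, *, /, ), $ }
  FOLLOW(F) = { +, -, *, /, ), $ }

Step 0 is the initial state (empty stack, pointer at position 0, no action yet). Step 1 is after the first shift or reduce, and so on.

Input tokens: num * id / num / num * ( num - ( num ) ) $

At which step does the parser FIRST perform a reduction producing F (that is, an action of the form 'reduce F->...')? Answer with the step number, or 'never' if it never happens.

Step 1: shift num. Stack=[num] ptr=1 lookahead=* remaining=[* id / num / num * ( num - ( num ) ) $]
Step 2: reduce F->num. Stack=[F] ptr=1 lookahead=* remaining=[* id / num / num * ( num - ( num ) ) $]

Answer: 2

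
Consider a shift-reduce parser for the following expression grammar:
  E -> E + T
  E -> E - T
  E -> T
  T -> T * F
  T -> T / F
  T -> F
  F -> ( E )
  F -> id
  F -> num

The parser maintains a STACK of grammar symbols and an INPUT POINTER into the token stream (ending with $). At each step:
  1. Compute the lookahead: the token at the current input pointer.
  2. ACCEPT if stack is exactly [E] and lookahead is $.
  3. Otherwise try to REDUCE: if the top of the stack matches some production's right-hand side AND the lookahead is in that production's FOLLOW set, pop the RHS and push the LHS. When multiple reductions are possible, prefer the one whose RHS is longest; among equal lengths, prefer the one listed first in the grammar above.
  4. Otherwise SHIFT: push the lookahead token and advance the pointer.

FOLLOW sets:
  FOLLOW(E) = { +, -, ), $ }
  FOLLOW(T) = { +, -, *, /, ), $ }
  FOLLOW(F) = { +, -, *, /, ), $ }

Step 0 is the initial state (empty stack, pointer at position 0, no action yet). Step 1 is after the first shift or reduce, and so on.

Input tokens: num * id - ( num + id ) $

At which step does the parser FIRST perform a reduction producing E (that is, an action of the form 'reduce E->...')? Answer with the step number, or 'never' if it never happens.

Step 1: shift num. Stack=[num] ptr=1 lookahead=* remaining=[* id - ( num + id ) $]
Step 2: reduce F->num. Stack=[F] ptr=1 lookahead=* remaining=[* id - ( num + id ) $]
Step 3: reduce T->F. Stack=[T] ptr=1 lookahead=* remaining=[* id - ( num + id ) $]
Step 4: shift *. Stack=[T *] ptr=2 lookahead=id remaining=[id - ( num + id ) $]
Step 5: shift id. Stack=[T * id] ptr=3 lookahead=- remaining=[- ( num + id ) $]
Step 6: reduce F->id. Stack=[T * F] ptr=3 lookahead=- remaining=[- ( num + id ) $]
Step 7: reduce T->T * F. Stack=[T] ptr=3 lookahead=- remaining=[- ( num + id ) $]
Step 8: reduce E->T. Stack=[E] ptr=3 lookahead=- remaining=[- ( num + id ) $]

Answer: 8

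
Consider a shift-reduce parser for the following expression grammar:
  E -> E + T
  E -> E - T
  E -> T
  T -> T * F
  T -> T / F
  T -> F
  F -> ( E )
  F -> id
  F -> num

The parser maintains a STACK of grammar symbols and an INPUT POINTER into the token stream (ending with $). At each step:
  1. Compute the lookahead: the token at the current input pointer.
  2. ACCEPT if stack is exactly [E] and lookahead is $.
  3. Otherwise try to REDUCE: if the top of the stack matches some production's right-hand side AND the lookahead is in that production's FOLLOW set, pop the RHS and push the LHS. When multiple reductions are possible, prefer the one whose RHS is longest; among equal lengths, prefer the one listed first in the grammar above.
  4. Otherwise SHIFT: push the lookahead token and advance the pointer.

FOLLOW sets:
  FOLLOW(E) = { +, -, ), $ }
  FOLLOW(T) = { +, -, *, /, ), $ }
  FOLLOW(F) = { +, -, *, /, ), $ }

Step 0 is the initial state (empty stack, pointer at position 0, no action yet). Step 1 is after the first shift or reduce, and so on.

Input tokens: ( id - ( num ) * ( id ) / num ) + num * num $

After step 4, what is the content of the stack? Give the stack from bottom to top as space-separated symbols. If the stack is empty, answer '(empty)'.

Answer: ( T

Derivation:
Step 1: shift (. Stack=[(] ptr=1 lookahead=id remaining=[id - ( num ) * ( id ) / num ) + num * num $]
Step 2: shift id. Stack=[( id] ptr=2 lookahead=- remaining=[- ( num ) * ( id ) / num ) + num * num $]
Step 3: reduce F->id. Stack=[( F] ptr=2 lookahead=- remaining=[- ( num ) * ( id ) / num ) + num * num $]
Step 4: reduce T->F. Stack=[( T] ptr=2 lookahead=- remaining=[- ( num ) * ( id ) / num ) + num * num $]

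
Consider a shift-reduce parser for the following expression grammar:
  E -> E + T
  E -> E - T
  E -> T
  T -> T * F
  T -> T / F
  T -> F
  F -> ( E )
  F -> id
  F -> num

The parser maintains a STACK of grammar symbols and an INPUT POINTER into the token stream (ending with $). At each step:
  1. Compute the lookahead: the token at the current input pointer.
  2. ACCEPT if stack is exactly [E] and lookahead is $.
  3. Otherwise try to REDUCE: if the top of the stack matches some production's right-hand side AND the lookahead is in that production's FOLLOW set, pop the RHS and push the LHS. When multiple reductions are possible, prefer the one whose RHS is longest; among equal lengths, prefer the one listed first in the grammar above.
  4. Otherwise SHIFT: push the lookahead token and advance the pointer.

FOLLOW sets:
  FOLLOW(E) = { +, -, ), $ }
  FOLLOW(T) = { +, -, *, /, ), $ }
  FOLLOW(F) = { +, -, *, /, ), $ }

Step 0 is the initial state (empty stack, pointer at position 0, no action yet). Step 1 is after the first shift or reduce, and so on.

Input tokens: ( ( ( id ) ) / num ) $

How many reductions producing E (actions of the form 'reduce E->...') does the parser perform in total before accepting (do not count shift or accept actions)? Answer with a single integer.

Answer: 4

Derivation:
Step 1: shift (. Stack=[(] ptr=1 lookahead=( remaining=[( ( id ) ) / num ) $]
Step 2: shift (. Stack=[( (] ptr=2 lookahead=( remaining=[( id ) ) / num ) $]
Step 3: shift (. Stack=[( ( (] ptr=3 lookahead=id remaining=[id ) ) / num ) $]
Step 4: shift id. Stack=[( ( ( id] ptr=4 lookahead=) remaining=[) ) / num ) $]
Step 5: reduce F->id. Stack=[( ( ( F] ptr=4 lookahead=) remaining=[) ) / num ) $]
Step 6: reduce T->F. Stack=[( ( ( T] ptr=4 lookahead=) remaining=[) ) / num ) $]
Step 7: reduce E->T. Stack=[( ( ( E] ptr=4 lookahead=) remaining=[) ) / num ) $]
Step 8: shift ). Stack=[( ( ( E )] ptr=5 lookahead=) remaining=[) / num ) $]
Step 9: reduce F->( E ). Stack=[( ( F] ptr=5 lookahead=) remaining=[) / num ) $]
Step 10: reduce T->F. Stack=[( ( T] ptr=5 lookahead=) remaining=[) / num ) $]
Step 11: reduce E->T. Stack=[( ( E] ptr=5 lookahead=) remaining=[) / num ) $]
Step 12: shift ). Stack=[( ( E )] ptr=6 lookahead=/ remaining=[/ num ) $]
Step 13: reduce F->( E ). Stack=[( F] ptr=6 lookahead=/ remaining=[/ num ) $]
Step 14: reduce T->F. Stack=[( T] ptr=6 lookahead=/ remaining=[/ num ) $]
Step 15: shift /. Stack=[( T /] ptr=7 lookahead=num remaining=[num ) $]
Step 16: shift num. Stack=[( T / num] ptr=8 lookahead=) remaining=[) $]
Step 17: reduce F->num. Stack=[( T / F] ptr=8 lookahead=) remaining=[) $]
Step 18: reduce T->T / F. Stack=[( T] ptr=8 lookahead=) remaining=[) $]
Step 19: reduce E->T. Stack=[( E] ptr=8 lookahead=) remaining=[) $]
Step 20: shift ). Stack=[( E )] ptr=9 lookahead=$ remaining=[$]
Step 21: reduce F->( E ). Stack=[F] ptr=9 lookahead=$ remaining=[$]
Step 22: reduce T->F. Stack=[T] ptr=9 lookahead=$ remaining=[$]
Step 23: reduce E->T. Stack=[E] ptr=9 lookahead=$ remaining=[$]
Step 24: accept. Stack=[E] ptr=9 lookahead=$ remaining=[$]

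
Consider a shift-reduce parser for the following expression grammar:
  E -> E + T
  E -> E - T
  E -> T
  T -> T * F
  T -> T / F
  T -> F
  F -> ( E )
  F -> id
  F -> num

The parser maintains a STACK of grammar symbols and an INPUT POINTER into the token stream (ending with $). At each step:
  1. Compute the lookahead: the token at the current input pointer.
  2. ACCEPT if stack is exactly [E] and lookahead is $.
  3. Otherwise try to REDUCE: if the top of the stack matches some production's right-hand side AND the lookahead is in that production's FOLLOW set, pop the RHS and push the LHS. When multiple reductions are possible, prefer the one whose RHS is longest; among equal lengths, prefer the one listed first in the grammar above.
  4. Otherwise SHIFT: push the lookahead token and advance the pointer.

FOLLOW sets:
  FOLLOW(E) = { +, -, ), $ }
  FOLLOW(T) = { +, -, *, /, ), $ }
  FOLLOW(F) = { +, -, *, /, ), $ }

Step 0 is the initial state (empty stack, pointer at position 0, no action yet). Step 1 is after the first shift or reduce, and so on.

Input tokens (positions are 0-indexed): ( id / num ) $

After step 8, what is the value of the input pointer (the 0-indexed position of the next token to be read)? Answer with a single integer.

Answer: 4

Derivation:
Step 1: shift (. Stack=[(] ptr=1 lookahead=id remaining=[id / num ) $]
Step 2: shift id. Stack=[( id] ptr=2 lookahead=/ remaining=[/ num ) $]
Step 3: reduce F->id. Stack=[( F] ptr=2 lookahead=/ remaining=[/ num ) $]
Step 4: reduce T->F. Stack=[( T] ptr=2 lookahead=/ remaining=[/ num ) $]
Step 5: shift /. Stack=[( T /] ptr=3 lookahead=num remaining=[num ) $]
Step 6: shift num. Stack=[( T / num] ptr=4 lookahead=) remaining=[) $]
Step 7: reduce F->num. Stack=[( T / F] ptr=4 lookahead=) remaining=[) $]
Step 8: reduce T->T / F. Stack=[( T] ptr=4 lookahead=) remaining=[) $]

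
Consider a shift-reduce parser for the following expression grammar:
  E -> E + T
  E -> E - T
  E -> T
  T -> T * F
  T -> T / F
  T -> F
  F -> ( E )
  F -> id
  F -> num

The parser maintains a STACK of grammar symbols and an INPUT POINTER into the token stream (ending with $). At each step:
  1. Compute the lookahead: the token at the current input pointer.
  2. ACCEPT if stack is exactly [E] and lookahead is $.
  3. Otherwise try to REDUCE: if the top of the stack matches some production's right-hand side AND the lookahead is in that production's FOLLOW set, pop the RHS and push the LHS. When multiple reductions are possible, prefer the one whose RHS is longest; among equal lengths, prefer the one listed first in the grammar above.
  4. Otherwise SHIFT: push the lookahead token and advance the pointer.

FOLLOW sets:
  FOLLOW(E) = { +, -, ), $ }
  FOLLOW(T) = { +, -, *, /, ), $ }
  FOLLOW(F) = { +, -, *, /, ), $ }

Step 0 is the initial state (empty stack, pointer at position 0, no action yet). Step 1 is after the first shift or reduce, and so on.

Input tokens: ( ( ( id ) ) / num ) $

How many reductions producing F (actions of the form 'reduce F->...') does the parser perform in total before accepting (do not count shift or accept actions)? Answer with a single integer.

Answer: 5

Derivation:
Step 1: shift (. Stack=[(] ptr=1 lookahead=( remaining=[( ( id ) ) / num ) $]
Step 2: shift (. Stack=[( (] ptr=2 lookahead=( remaining=[( id ) ) / num ) $]
Step 3: shift (. Stack=[( ( (] ptr=3 lookahead=id remaining=[id ) ) / num ) $]
Step 4: shift id. Stack=[( ( ( id] ptr=4 lookahead=) remaining=[) ) / num ) $]
Step 5: reduce F->id. Stack=[( ( ( F] ptr=4 lookahead=) remaining=[) ) / num ) $]
Step 6: reduce T->F. Stack=[( ( ( T] ptr=4 lookahead=) remaining=[) ) / num ) $]
Step 7: reduce E->T. Stack=[( ( ( E] ptr=4 lookahead=) remaining=[) ) / num ) $]
Step 8: shift ). Stack=[( ( ( E )] ptr=5 lookahead=) remaining=[) / num ) $]
Step 9: reduce F->( E ). Stack=[( ( F] ptr=5 lookahead=) remaining=[) / num ) $]
Step 10: reduce T->F. Stack=[( ( T] ptr=5 lookahead=) remaining=[) / num ) $]
Step 11: reduce E->T. Stack=[( ( E] ptr=5 lookahead=) remaining=[) / num ) $]
Step 12: shift ). Stack=[( ( E )] ptr=6 lookahead=/ remaining=[/ num ) $]
Step 13: reduce F->( E ). Stack=[( F] ptr=6 lookahead=/ remaining=[/ num ) $]
Step 14: reduce T->F. Stack=[( T] ptr=6 lookahead=/ remaining=[/ num ) $]
Step 15: shift /. Stack=[( T /] ptr=7 lookahead=num remaining=[num ) $]
Step 16: shift num. Stack=[( T / num] ptr=8 lookahead=) remaining=[) $]
Step 17: reduce F->num. Stack=[( T / F] ptr=8 lookahead=) remaining=[) $]
Step 18: reduce T->T / F. Stack=[( T] ptr=8 lookahead=) remaining=[) $]
Step 19: reduce E->T. Stack=[( E] ptr=8 lookahead=) remaining=[) $]
Step 20: shift ). Stack=[( E )] ptr=9 lookahead=$ remaining=[$]
Step 21: reduce F->( E ). Stack=[F] ptr=9 lookahead=$ remaining=[$]
Step 22: reduce T->F. Stack=[T] ptr=9 lookahead=$ remaining=[$]
Step 23: reduce E->T. Stack=[E] ptr=9 lookahead=$ remaining=[$]
Step 24: accept. Stack=[E] ptr=9 lookahead=$ remaining=[$]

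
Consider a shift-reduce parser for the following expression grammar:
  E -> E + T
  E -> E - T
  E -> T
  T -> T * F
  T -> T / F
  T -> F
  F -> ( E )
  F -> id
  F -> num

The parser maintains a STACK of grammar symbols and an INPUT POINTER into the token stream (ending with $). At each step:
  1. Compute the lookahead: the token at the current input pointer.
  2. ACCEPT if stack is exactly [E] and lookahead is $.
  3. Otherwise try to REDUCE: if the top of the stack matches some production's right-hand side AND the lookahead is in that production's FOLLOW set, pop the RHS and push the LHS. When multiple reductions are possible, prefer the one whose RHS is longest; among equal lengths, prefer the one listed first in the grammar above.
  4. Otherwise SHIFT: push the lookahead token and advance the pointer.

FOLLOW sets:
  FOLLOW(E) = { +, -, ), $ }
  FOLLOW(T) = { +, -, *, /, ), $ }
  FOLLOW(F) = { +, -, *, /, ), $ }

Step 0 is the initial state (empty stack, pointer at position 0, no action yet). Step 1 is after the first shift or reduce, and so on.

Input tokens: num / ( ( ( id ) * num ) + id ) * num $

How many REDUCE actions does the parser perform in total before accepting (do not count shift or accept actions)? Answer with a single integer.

Answer: 21

Derivation:
Step 1: shift num. Stack=[num] ptr=1 lookahead=/ remaining=[/ ( ( ( id ) * num ) + id ) * num $]
Step 2: reduce F->num. Stack=[F] ptr=1 lookahead=/ remaining=[/ ( ( ( id ) * num ) + id ) * num $]
Step 3: reduce T->F. Stack=[T] ptr=1 lookahead=/ remaining=[/ ( ( ( id ) * num ) + id ) * num $]
Step 4: shift /. Stack=[T /] ptr=2 lookahead=( remaining=[( ( ( id ) * num ) + id ) * num $]
Step 5: shift (. Stack=[T / (] ptr=3 lookahead=( remaining=[( ( id ) * num ) + id ) * num $]
Step 6: shift (. Stack=[T / ( (] ptr=4 lookahead=( remaining=[( id ) * num ) + id ) * num $]
Step 7: shift (. Stack=[T / ( ( (] ptr=5 lookahead=id remaining=[id ) * num ) + id ) * num $]
Step 8: shift id. Stack=[T / ( ( ( id] ptr=6 lookahead=) remaining=[) * num ) + id ) * num $]
Step 9: reduce F->id. Stack=[T / ( ( ( F] ptr=6 lookahead=) remaining=[) * num ) + id ) * num $]
Step 10: reduce T->F. Stack=[T / ( ( ( T] ptr=6 lookahead=) remaining=[) * num ) + id ) * num $]
Step 11: reduce E->T. Stack=[T / ( ( ( E] ptr=6 lookahead=) remaining=[) * num ) + id ) * num $]
Step 12: shift ). Stack=[T / ( ( ( E )] ptr=7 lookahead=* remaining=[* num ) + id ) * num $]
Step 13: reduce F->( E ). Stack=[T / ( ( F] ptr=7 lookahead=* remaining=[* num ) + id ) * num $]
Step 14: reduce T->F. Stack=[T / ( ( T] ptr=7 lookahead=* remaining=[* num ) + id ) * num $]
Step 15: shift *. Stack=[T / ( ( T *] ptr=8 lookahead=num remaining=[num ) + id ) * num $]
Step 16: shift num. Stack=[T / ( ( T * num] ptr=9 lookahead=) remaining=[) + id ) * num $]
Step 17: reduce F->num. Stack=[T / ( ( T * F] ptr=9 lookahead=) remaining=[) + id ) * num $]
Step 18: reduce T->T * F. Stack=[T / ( ( T] ptr=9 lookahead=) remaining=[) + id ) * num $]
Step 19: reduce E->T. Stack=[T / ( ( E] ptr=9 lookahead=) remaining=[) + id ) * num $]
Step 20: shift ). Stack=[T / ( ( E )] ptr=10 lookahead=+ remaining=[+ id ) * num $]
Step 21: reduce F->( E ). Stack=[T / ( F] ptr=10 lookahead=+ remaining=[+ id ) * num $]
Step 22: reduce T->F. Stack=[T / ( T] ptr=10 lookahead=+ remaining=[+ id ) * num $]
Step 23: reduce E->T. Stack=[T / ( E] ptr=10 lookahead=+ remaining=[+ id ) * num $]
Step 24: shift +. Stack=[T / ( E +] ptr=11 lookahead=id remaining=[id ) * num $]
Step 25: shift id. Stack=[T / ( E + id] ptr=12 lookahead=) remaining=[) * num $]
Step 26: reduce F->id. Stack=[T / ( E + F] ptr=12 lookahead=) remaining=[) * num $]
Step 27: reduce T->F. Stack=[T / ( E + T] ptr=12 lookahead=) remaining=[) * num $]
Step 28: reduce E->E + T. Stack=[T / ( E] ptr=12 lookahead=) remaining=[) * num $]
Step 29: shift ). Stack=[T / ( E )] ptr=13 lookahead=* remaining=[* num $]
Step 30: reduce F->( E ). Stack=[T / F] ptr=13 lookahead=* remaining=[* num $]
Step 31: reduce T->T / F. Stack=[T] ptr=13 lookahead=* remaining=[* num $]
Step 32: shift *. Stack=[T *] ptr=14 lookahead=num remaining=[num $]
Step 33: shift num. Stack=[T * num] ptr=15 lookahead=$ remaining=[$]
Step 34: reduce F->num. Stack=[T * F] ptr=15 lookahead=$ remaining=[$]
Step 35: reduce T->T * F. Stack=[T] ptr=15 lookahead=$ remaining=[$]
Step 36: reduce E->T. Stack=[E] ptr=15 lookahead=$ remaining=[$]
Step 37: accept. Stack=[E] ptr=15 lookahead=$ remaining=[$]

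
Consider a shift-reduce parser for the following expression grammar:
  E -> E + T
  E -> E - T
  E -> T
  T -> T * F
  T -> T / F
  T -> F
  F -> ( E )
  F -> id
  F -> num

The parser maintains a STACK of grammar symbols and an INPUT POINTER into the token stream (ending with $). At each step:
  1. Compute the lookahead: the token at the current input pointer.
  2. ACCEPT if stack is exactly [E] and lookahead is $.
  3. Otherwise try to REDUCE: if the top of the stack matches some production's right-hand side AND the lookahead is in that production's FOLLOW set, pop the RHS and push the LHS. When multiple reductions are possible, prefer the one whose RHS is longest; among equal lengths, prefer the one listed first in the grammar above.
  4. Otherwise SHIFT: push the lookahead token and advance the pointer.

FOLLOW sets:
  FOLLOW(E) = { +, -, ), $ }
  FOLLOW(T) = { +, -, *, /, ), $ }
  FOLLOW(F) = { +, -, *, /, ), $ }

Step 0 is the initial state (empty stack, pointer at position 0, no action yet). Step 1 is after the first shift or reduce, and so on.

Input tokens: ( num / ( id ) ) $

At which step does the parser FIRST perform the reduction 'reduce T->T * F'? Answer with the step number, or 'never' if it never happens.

Step 1: shift (. Stack=[(] ptr=1 lookahead=num remaining=[num / ( id ) ) $]
Step 2: shift num. Stack=[( num] ptr=2 lookahead=/ remaining=[/ ( id ) ) $]
Step 3: reduce F->num. Stack=[( F] ptr=2 lookahead=/ remaining=[/ ( id ) ) $]
Step 4: reduce T->F. Stack=[( T] ptr=2 lookahead=/ remaining=[/ ( id ) ) $]
Step 5: shift /. Stack=[( T /] ptr=3 lookahead=( remaining=[( id ) ) $]
Step 6: shift (. Stack=[( T / (] ptr=4 lookahead=id remaining=[id ) ) $]
Step 7: shift id. Stack=[( T / ( id] ptr=5 lookahead=) remaining=[) ) $]
Step 8: reduce F->id. Stack=[( T / ( F] ptr=5 lookahead=) remaining=[) ) $]
Step 9: reduce T->F. Stack=[( T / ( T] ptr=5 lookahead=) remaining=[) ) $]
Step 10: reduce E->T. Stack=[( T / ( E] ptr=5 lookahead=) remaining=[) ) $]
Step 11: shift ). Stack=[( T / ( E )] ptr=6 lookahead=) remaining=[) $]
Step 12: reduce F->( E ). Stack=[( T / F] ptr=6 lookahead=) remaining=[) $]
Step 13: reduce T->T / F. Stack=[( T] ptr=6 lookahead=) remaining=[) $]
Step 14: reduce E->T. Stack=[( E] ptr=6 lookahead=) remaining=[) $]
Step 15: shift ). Stack=[( E )] ptr=7 lookahead=$ remaining=[$]
Step 16: reduce F->( E ). Stack=[F] ptr=7 lookahead=$ remaining=[$]
Step 17: reduce T->F. Stack=[T] ptr=7 lookahead=$ remaining=[$]
Step 18: reduce E->T. Stack=[E] ptr=7 lookahead=$ remaining=[$]
Step 19: accept. Stack=[E] ptr=7 lookahead=$ remaining=[$]

Answer: never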